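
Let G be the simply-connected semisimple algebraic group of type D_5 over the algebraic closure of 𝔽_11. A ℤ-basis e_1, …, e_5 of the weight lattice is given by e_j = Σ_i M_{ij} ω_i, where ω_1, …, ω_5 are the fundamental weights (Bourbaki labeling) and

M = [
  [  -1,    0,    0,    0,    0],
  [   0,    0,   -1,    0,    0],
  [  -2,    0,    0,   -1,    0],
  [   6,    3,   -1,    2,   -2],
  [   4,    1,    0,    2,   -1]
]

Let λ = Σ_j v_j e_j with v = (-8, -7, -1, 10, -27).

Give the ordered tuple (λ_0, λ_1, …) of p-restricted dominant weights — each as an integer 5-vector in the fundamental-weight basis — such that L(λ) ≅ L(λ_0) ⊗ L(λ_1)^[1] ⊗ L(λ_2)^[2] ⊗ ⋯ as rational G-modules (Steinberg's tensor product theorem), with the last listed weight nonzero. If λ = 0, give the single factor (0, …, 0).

Change of basis e → ω: c = M·v where v = (-8, -7, -1, 10, -27):
  c_1 = -1*-8 + 0*-7 + 0*-1 + 0*10 + 0*-27 = 8
  c_2 = 0*-8 + 0*-7 + -1*-1 + 0*10 + 0*-27 = 1
  c_3 = -2*-8 + 0*-7 + 0*-1 + -1*10 + 0*-27 = 6
  c_4 = 6*-8 + 3*-7 + -1*-1 + 2*10 + -2*-27 = 6
  c_5 = 4*-8 + 1*-7 + 0*-1 + 2*10 + -1*-27 = 8
Writing each c_i in base p = 11:
  c_1 = 8 = 8·11^0
  c_2 = 1 = 1·11^0
  c_3 = 6 = 6·11^0
  c_4 = 6 = 6·11^0
  c_5 = 8 = 8·11^0
Factor λ_0 = (8, 1, 6, 6, 8)

((8, 1, 6, 6, 8),)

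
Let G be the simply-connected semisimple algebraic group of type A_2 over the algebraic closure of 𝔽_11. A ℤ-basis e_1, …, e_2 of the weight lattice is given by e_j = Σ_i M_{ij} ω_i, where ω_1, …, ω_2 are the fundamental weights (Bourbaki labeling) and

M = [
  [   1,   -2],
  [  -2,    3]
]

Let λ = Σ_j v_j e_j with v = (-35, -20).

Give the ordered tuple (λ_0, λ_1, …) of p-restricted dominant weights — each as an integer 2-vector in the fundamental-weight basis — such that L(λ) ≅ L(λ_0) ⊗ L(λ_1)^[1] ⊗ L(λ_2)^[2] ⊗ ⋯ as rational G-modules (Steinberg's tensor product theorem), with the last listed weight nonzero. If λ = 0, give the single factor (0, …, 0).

ω-coordinates c = M·v, v = (-35, -20):
  c_1 = (1)·(-35) + (-2)·(-20) = 5
  c_2 = (-2)·(-35) + (3)·(-20) = 10
p = 11; digits c_i = Σ_j d_{ij}·11^j, 0 ≤ d_{ij} < 11:
  c_1 = 5 = 5·11^0
  c_2 = 10 = 10·11^0
p-restricted factor λ_0 = (5, 10)

((5, 10),)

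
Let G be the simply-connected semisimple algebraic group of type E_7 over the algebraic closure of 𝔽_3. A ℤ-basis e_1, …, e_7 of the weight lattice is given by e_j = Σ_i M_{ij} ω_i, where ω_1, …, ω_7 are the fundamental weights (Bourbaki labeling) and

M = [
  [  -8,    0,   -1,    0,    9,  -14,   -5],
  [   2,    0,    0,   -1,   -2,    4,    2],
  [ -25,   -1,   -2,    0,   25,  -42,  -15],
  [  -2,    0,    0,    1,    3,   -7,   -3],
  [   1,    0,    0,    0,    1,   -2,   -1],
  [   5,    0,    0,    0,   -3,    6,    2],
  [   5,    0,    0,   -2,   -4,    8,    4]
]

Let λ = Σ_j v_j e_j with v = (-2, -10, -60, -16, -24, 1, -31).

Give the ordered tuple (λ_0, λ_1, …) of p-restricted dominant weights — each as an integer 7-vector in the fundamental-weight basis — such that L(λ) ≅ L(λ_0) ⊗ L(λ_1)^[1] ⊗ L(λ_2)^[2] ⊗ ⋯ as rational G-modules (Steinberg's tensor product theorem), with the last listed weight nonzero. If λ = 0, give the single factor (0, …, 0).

Change of basis e → ω: c = M·v where v = (-2, -10, -60, -16, -24, 1, -31):
  c_1 = (-8)·(-2) + (0)·(-10) + (-1)·(-60) + (0)·(-16) + (9)·(-24) + (-14)·(1) + (-5)·(-31) = 1
  c_2 = (2)·(-2) + (0)·(-10) + (0)·(-60) + (-1)·(-16) + (-2)·(-24) + (4)·(1) + (2)·(-31) = 2
  c_3 = (-25)·(-2) + (-1)·(-10) + (-2)·(-60) + (0)·(-16) + (25)·(-24) + (-42)·(1) + (-15)·(-31) = 3
  c_4 = (-2)·(-2) + (0)·(-10) + (0)·(-60) + (1)·(-16) + (3)·(-24) + (-7)·(1) + (-3)·(-31) = 2
  c_5 = (1)·(-2) + (0)·(-10) + (0)·(-60) + (0)·(-16) + (1)·(-24) + (-2)·(1) + (-1)·(-31) = 3
  c_6 = (5)·(-2) + (0)·(-10) + (0)·(-60) + (0)·(-16) + (-3)·(-24) + (6)·(1) + (2)·(-31) = 6
  c_7 = (5)·(-2) + (0)·(-10) + (0)·(-60) + (-2)·(-16) + (-4)·(-24) + (8)·(1) + (4)·(-31) = 2
Base-3 expansion of each c_i:
  c_1 = 1 = 1·3^0
  c_2 = 2 = 2·3^0
  c_3 = 3 = 0·3^0 + 1·3^1
  c_4 = 2 = 2·3^0
  c_5 = 3 = 0·3^0 + 1·3^1
  c_6 = 6 = 0·3^0 + 2·3^1
  c_7 = 2 = 2·3^0
p-restricted factor λ_0 = (1, 2, 0, 2, 0, 0, 2)
p-restricted factor λ_1 = (0, 0, 1, 0, 1, 2, 0)

((1, 2, 0, 2, 0, 0, 2), (0, 0, 1, 0, 1, 2, 0))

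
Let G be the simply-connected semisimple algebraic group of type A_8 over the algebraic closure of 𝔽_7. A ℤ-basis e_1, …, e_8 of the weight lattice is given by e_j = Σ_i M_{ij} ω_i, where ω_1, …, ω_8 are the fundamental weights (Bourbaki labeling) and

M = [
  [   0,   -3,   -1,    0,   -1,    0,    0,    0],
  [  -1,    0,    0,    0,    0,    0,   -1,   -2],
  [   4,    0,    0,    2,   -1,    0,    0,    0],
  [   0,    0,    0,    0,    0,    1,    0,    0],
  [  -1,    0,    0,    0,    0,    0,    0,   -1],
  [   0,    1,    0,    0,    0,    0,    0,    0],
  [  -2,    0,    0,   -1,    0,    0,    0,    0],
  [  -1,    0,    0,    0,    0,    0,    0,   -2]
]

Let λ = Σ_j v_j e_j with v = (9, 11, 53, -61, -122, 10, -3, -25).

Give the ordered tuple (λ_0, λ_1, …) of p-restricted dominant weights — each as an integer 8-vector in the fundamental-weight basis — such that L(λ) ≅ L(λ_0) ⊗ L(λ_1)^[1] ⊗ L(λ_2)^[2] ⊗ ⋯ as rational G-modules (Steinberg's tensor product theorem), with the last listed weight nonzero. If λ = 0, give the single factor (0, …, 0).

((1, 2, 1, 3, 2, 4, 1, 6), (5, 6, 5, 1, 2, 1, 6, 5))

ω-coordinates c = M·v, v = (9, 11, 53, -61, -122, 10, -3, -25):
  c_1 = 0*9 + -3*11 + -1*53 + 0*-61 + -1*-122 + 0*10 + 0*-3 + 0*-25 = 36
  c_2 = -1*9 + 0*11 + 0*53 + 0*-61 + 0*-122 + 0*10 + -1*-3 + -2*-25 = 44
  c_3 = 4*9 + 0*11 + 0*53 + 2*-61 + -1*-122 + 0*10 + 0*-3 + 0*-25 = 36
  c_4 = 0*9 + 0*11 + 0*53 + 0*-61 + 0*-122 + 1*10 + 0*-3 + 0*-25 = 10
  c_5 = -1*9 + 0*11 + 0*53 + 0*-61 + 0*-122 + 0*10 + 0*-3 + -1*-25 = 16
  c_6 = 0*9 + 1*11 + 0*53 + 0*-61 + 0*-122 + 0*10 + 0*-3 + 0*-25 = 11
  c_7 = -2*9 + 0*11 + 0*53 + -1*-61 + 0*-122 + 0*10 + 0*-3 + 0*-25 = 43
  c_8 = -1*9 + 0*11 + 0*53 + 0*-61 + 0*-122 + 0*10 + 0*-3 + -2*-25 = 41
Writing each c_i in base p = 7:
  c_1 = 36 = 1·7^0 + 5·7^1
  c_2 = 44 = 2·7^0 + 6·7^1
  c_3 = 36 = 1·7^0 + 5·7^1
  c_4 = 10 = 3·7^0 + 1·7^1
  c_5 = 16 = 2·7^0 + 2·7^1
  c_6 = 11 = 4·7^0 + 1·7^1
  c_7 = 43 = 1·7^0 + 6·7^1
  c_8 = 41 = 6·7^0 + 5·7^1
p-restricted factor λ_0 = (1, 2, 1, 3, 2, 4, 1, 6)
p-restricted factor λ_1 = (5, 6, 5, 1, 2, 1, 6, 5)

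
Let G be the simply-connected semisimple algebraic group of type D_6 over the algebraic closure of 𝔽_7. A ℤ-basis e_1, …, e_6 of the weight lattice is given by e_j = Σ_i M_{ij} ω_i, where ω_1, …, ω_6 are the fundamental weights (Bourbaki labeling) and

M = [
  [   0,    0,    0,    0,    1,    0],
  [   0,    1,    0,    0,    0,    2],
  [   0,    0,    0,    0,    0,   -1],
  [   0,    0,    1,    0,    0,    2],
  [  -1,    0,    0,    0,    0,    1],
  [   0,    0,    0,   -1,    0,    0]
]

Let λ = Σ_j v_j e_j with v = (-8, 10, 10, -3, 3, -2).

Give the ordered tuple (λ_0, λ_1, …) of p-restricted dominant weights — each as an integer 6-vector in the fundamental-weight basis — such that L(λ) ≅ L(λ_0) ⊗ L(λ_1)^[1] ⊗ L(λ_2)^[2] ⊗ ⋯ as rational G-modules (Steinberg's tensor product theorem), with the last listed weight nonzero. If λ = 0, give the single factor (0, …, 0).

((3, 6, 2, 6, 6, 3),)

Compute c_i = Σ_j M_{ij} v_j with v = (-8, 10, 10, -3, 3, -2):
  c_1 = 0*-8 + 0*10 + 0*10 + 0*-3 + 1*3 + 0*-2 = 3
  c_2 = 0*-8 + 1*10 + 0*10 + 0*-3 + 0*3 + 2*-2 = 6
  c_3 = 0*-8 + 0*10 + 0*10 + 0*-3 + 0*3 + -1*-2 = 2
  c_4 = 0*-8 + 0*10 + 1*10 + 0*-3 + 0*3 + 2*-2 = 6
  c_5 = -1*-8 + 0*10 + 0*10 + 0*-3 + 0*3 + 1*-2 = 6
  c_6 = 0*-8 + 0*10 + 0*10 + -1*-3 + 0*3 + 0*-2 = 3
Expand coordinatewise in base 7:
  c_1 = 3 = 3·7^0
  c_2 = 6 = 6·7^0
  c_3 = 2 = 2·7^0
  c_4 = 6 = 6·7^0
  c_5 = 6 = 6·7^0
  c_6 = 3 = 3·7^0
Factor λ_0 = (3, 6, 2, 6, 6, 3)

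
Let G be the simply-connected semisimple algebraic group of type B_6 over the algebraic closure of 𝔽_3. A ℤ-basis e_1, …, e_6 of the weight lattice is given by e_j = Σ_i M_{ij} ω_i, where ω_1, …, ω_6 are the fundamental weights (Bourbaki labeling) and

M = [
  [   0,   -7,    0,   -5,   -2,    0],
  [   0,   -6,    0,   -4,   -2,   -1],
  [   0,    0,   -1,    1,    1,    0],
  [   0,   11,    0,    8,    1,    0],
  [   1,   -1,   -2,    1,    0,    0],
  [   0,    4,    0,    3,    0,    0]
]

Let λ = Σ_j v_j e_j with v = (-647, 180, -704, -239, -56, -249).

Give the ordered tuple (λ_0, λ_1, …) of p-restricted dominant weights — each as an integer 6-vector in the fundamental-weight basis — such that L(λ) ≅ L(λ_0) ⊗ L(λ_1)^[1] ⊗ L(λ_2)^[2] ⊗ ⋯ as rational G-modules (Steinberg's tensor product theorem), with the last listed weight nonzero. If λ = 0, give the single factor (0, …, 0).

((2, 0, 1, 0, 0, 0), (0, 1, 1, 1, 0, 1), (2, 2, 0, 1, 2, 0), (1, 2, 0, 0, 0, 0), (0, 2, 2, 0, 1, 0), (0, 0, 1, 0, 1, 0))

ω-coordinates c = M·v, v = (-647, 180, -704, -239, -56, -249):
  c_1 = (0)·(-647) + (-7)·(180) + (0)·(-704) + (-5)·(-239) + (-2)·(-56) + (0)·(-249) = 47
  c_2 = (0)·(-647) + (-6)·(180) + (0)·(-704) + (-4)·(-239) + (-2)·(-56) + (-1)·(-249) = 237
  c_3 = (0)·(-647) + 0·180 + (-1)·(-704) + (1)·(-239) + (1)·(-56) + (0)·(-249) = 409
  c_4 = (0)·(-647) + 11·180 + (0)·(-704) + (8)·(-239) + (1)·(-56) + (0)·(-249) = 12
  c_5 = (1)·(-647) + (-1)·(180) + (-2)·(-704) + (1)·(-239) + (0)·(-56) + (0)·(-249) = 342
  c_6 = (0)·(-647) + 4·180 + (0)·(-704) + (3)·(-239) + (0)·(-56) + (0)·(-249) = 3
p = 3; digits c_i = Σ_j d_{ij}·3^j, 0 ≤ d_{ij} < 3:
  c_1 = 47 = 2·3^0 + 0·3^1 + 2·3^2 + 1·3^3
  c_2 = 237 = 0·3^0 + 1·3^1 + 2·3^2 + 2·3^3 + 2·3^4
  c_3 = 409 = 1·3^0 + 1·3^1 + 0·3^2 + 0·3^3 + 2·3^4 + 1·3^5
  c_4 = 12 = 0·3^0 + 1·3^1 + 1·3^2
  c_5 = 342 = 0·3^0 + 0·3^1 + 2·3^2 + 0·3^3 + 1·3^4 + 1·3^5
  c_6 = 3 = 0·3^0 + 1·3^1
λ_0 = (2, 0, 1, 0, 0, 0)
λ_1 = (0, 1, 1, 1, 0, 1)
λ_2 = (2, 2, 0, 1, 2, 0)
λ_3 = (1, 2, 0, 0, 0, 0)
λ_4 = (0, 2, 2, 0, 1, 0)
λ_5 = (0, 0, 1, 0, 1, 0)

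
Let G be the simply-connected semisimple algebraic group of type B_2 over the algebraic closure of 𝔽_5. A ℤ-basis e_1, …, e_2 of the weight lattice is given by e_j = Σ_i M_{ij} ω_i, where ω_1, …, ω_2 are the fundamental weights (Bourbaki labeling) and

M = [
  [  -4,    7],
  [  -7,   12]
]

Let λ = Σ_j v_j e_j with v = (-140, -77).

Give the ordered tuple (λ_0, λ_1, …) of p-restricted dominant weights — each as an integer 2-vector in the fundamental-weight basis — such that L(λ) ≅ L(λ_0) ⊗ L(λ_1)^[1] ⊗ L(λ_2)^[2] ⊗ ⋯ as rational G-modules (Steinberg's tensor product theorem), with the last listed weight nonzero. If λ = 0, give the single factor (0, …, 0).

((1, 1), (4, 1), (0, 2))

In the fundamental-weight basis, λ has coordinates c = M·v (v = (-140, -77)):
  c_1 = (-4)·(-140) + (7)·(-77) = 21
  c_2 = (-7)·(-140) + (12)·(-77) = 56
Base-5 expansion of each c_i:
  c_1 = 21 = 1·5^0 + 4·5^1
  c_2 = 56 = 1·5^0 + 1·5^1 + 2·5^2
p-restricted factor λ_0 = (1, 1)
p-restricted factor λ_1 = (4, 1)
p-restricted factor λ_2 = (0, 2)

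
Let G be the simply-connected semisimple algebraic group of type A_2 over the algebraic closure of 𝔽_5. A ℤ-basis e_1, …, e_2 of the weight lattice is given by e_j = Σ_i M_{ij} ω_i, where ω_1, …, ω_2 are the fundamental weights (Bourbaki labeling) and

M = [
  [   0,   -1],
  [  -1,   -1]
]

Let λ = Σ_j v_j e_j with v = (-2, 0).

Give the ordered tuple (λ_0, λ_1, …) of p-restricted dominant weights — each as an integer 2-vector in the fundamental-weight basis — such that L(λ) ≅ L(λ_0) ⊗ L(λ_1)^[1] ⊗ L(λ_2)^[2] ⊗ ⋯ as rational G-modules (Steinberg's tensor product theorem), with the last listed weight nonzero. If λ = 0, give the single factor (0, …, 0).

((0, 2),)

Compute c_i = Σ_j M_{ij} v_j with v = (-2, 0):
  c_1 = (0)·(-2) + (-1)·(0) = 0
  c_2 = (-1)·(-2) + (-1)·(0) = 2
p = 5; digits c_i = Σ_j d_{ij}·5^j, 0 ≤ d_{ij} < 5:
  c_1 = 0
  c_2 = 2 = 2·5^0
Factor λ_0 = (0, 2)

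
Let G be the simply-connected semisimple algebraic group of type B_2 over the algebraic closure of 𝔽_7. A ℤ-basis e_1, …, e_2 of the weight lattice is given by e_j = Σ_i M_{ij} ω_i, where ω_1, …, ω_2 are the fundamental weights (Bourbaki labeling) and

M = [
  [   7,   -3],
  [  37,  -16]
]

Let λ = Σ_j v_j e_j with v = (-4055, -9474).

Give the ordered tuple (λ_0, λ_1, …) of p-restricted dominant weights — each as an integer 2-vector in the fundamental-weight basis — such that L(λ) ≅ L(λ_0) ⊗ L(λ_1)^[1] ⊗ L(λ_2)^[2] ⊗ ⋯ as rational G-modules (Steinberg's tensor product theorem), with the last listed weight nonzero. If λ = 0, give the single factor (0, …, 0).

((2, 2), (5, 4), (0, 3), (0, 4))

Compute c_i = Σ_j M_{ij} v_j with v = (-4055, -9474):
  c_1 = (7)·(-4055) + (-3)·(-9474) = 37
  c_2 = (37)·(-4055) + (-16)·(-9474) = 1549
Expand coordinatewise in base 7:
  c_1 = 37 = 2·7^0 + 5·7^1
  c_2 = 1549 = 2·7^0 + 4·7^1 + 3·7^2 + 4·7^3
λ_0 = (2, 2)
λ_1 = (5, 4)
λ_2 = (0, 3)
λ_3 = (0, 4)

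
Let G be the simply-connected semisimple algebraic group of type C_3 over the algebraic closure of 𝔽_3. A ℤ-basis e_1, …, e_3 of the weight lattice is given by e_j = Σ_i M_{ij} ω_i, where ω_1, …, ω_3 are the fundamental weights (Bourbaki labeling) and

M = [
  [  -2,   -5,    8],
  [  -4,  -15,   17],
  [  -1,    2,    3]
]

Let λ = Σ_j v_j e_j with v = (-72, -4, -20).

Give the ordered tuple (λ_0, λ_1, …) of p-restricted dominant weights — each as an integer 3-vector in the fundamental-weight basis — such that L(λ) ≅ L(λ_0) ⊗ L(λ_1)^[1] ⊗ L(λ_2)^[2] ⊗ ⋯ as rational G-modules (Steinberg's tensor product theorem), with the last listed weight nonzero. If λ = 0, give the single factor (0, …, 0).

((1, 2, 1), (1, 2, 1))

Compute c_i = Σ_j M_{ij} v_j with v = (-72, -4, -20):
  c_1 = (-2)·(-72) + (-5)·(-4) + (8)·(-20) = 4
  c_2 = (-4)·(-72) + (-15)·(-4) + (17)·(-20) = 8
  c_3 = (-1)·(-72) + (2)·(-4) + (3)·(-20) = 4
Expand coordinatewise in base 3:
  c_1 = 4 = 1·3^0 + 1·3^1
  c_2 = 8 = 2·3^0 + 2·3^1
  c_3 = 4 = 1·3^0 + 1·3^1
λ_0 = (1, 2, 1)
λ_1 = (1, 2, 1)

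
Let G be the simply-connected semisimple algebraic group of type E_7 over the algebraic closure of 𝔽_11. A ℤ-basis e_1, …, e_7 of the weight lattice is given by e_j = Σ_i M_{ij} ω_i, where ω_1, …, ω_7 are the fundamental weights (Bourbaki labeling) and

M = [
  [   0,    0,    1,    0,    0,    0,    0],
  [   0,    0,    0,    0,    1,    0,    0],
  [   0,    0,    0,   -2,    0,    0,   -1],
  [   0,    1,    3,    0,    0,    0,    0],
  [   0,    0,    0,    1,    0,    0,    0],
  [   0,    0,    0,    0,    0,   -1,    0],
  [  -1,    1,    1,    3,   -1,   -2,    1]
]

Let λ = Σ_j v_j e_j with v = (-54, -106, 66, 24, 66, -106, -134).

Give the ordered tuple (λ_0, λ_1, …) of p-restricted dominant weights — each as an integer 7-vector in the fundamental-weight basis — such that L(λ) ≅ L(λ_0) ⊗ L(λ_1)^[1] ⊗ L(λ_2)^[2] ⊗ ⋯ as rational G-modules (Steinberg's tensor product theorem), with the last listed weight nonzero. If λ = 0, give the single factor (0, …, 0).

((0, 0, 9, 4, 2, 7, 10), (6, 6, 7, 8, 2, 9, 8))

Compute c_i = Σ_j M_{ij} v_j with v = (-54, -106, 66, 24, 66, -106, -134):
  c_1 = 0*-54 + 0*-106 + 1*66 + 0*24 + 0*66 + 0*-106 + 0*-134 = 66
  c_2 = 0*-54 + 0*-106 + 0*66 + 0*24 + 1*66 + 0*-106 + 0*-134 = 66
  c_3 = 0*-54 + 0*-106 + 0*66 + -2*24 + 0*66 + 0*-106 + -1*-134 = 86
  c_4 = 0*-54 + 1*-106 + 3*66 + 0*24 + 0*66 + 0*-106 + 0*-134 = 92
  c_5 = 0*-54 + 0*-106 + 0*66 + 1*24 + 0*66 + 0*-106 + 0*-134 = 24
  c_6 = 0*-54 + 0*-106 + 0*66 + 0*24 + 0*66 + -1*-106 + 0*-134 = 106
  c_7 = -1*-54 + 1*-106 + 1*66 + 3*24 + -1*66 + -2*-106 + 1*-134 = 98
Base-11 expansion of each c_i:
  c_1 = 66 = 0·11^0 + 6·11^1
  c_2 = 66 = 0·11^0 + 6·11^1
  c_3 = 86 = 9·11^0 + 7·11^1
  c_4 = 92 = 4·11^0 + 8·11^1
  c_5 = 24 = 2·11^0 + 2·11^1
  c_6 = 106 = 7·11^0 + 9·11^1
  c_7 = 98 = 10·11^0 + 8·11^1
λ_0 = (0, 0, 9, 4, 2, 7, 10)
λ_1 = (6, 6, 7, 8, 2, 9, 8)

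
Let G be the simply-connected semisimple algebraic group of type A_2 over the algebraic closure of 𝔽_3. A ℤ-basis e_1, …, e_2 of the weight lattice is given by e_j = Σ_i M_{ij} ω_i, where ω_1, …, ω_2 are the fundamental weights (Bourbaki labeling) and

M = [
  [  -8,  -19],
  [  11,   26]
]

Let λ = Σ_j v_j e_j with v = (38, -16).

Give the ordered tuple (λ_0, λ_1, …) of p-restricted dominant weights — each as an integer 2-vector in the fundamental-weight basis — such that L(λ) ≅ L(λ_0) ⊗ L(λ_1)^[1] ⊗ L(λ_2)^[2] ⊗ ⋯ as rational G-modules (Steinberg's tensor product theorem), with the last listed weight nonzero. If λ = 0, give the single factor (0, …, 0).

In the fundamental-weight basis, λ has coordinates c = M·v (v = (38, -16)):
  c_1 = (-8)·(38) + (-19)·(-16) = 0
  c_2 = 11·38 + (26)·(-16) = 2
Base-3 expansion of each c_i:
  c_1 = 0
  c_2 = 2 = 2·3^0
λ_0 = (0, 2)

((0, 2),)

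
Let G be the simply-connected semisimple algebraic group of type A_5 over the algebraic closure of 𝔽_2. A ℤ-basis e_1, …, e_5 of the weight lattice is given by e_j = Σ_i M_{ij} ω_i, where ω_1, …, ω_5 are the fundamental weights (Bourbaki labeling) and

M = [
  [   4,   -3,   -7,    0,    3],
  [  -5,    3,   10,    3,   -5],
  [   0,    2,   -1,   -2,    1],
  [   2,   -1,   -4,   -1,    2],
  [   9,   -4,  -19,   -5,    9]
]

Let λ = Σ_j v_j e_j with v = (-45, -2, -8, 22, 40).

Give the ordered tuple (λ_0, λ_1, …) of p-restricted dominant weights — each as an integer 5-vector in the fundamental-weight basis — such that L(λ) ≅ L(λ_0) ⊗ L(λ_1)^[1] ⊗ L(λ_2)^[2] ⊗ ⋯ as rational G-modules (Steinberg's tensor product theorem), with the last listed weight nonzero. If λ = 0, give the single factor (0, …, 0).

In the fundamental-weight basis, λ has coordinates c = M·v (v = (-45, -2, -8, 22, 40)):
  c_1 = (4)·(-45) + (-3)·(-2) + (-7)·(-8) + (0)·(22) + (3)·(40) = 2
  c_2 = (-5)·(-45) + (3)·(-2) + (10)·(-8) + (3)·(22) + (-5)·(40) = 5
  c_3 = (0)·(-45) + (2)·(-2) + (-1)·(-8) + (-2)·(22) + (1)·(40) = 0
  c_4 = (2)·(-45) + (-1)·(-2) + (-4)·(-8) + (-1)·(22) + (2)·(40) = 2
  c_5 = (9)·(-45) + (-4)·(-2) + (-19)·(-8) + (-5)·(22) + (9)·(40) = 5
Base-2 expansion of each c_i:
  c_1 = 2 = 0·2^0 + 1·2^1
  c_2 = 5 = 1·2^0 + 0·2^1 + 1·2^2
  c_3 = 0
  c_4 = 2 = 0·2^0 + 1·2^1
  c_5 = 5 = 1·2^0 + 0·2^1 + 1·2^2
λ_0 = (0, 1, 0, 0, 1)
λ_1 = (1, 0, 0, 1, 0)
λ_2 = (0, 1, 0, 0, 1)

((0, 1, 0, 0, 1), (1, 0, 0, 1, 0), (0, 1, 0, 0, 1))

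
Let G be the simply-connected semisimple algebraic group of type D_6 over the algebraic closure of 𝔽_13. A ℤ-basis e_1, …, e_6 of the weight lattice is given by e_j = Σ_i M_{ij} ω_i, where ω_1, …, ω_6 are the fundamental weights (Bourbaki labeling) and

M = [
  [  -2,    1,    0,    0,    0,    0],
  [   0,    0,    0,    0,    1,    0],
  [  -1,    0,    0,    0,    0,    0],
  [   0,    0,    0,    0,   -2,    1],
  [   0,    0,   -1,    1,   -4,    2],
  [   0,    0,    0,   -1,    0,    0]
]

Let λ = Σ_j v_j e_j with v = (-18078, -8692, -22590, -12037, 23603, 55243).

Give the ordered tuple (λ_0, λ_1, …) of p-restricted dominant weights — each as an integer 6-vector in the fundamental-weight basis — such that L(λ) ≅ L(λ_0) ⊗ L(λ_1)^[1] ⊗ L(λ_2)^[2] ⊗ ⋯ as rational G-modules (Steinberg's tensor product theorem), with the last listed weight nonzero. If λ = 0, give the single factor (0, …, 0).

ω-coordinates c = M·v, v = (-18078, -8692, -22590, -12037, 23603, 55243):
  c_1 = (-2)·(-18078) + (1)·(-8692) + (0)·(-22590) + (0)·(-12037) + (0)·(23603) + (0)·(55243) = 27464
  c_2 = (0)·(-18078) + (0)·(-8692) + (0)·(-22590) + (0)·(-12037) + (1)·(23603) + (0)·(55243) = 23603
  c_3 = (-1)·(-18078) + (0)·(-8692) + (0)·(-22590) + (0)·(-12037) + (0)·(23603) + (0)·(55243) = 18078
  c_4 = (0)·(-18078) + (0)·(-8692) + (0)·(-22590) + (0)·(-12037) + (-2)·(23603) + (1)·(55243) = 8037
  c_5 = (0)·(-18078) + (0)·(-8692) + (-1)·(-22590) + (1)·(-12037) + (-4)·(23603) + (2)·(55243) = 26627
  c_6 = (0)·(-18078) + (0)·(-8692) + (0)·(-22590) + (-1)·(-12037) + (0)·(23603) + (0)·(55243) = 12037
Writing each c_i in base p = 13:
  c_1 = 27464 = 8·13^0 + 6·13^1 + 6·13^2 + 12·13^3
  c_2 = 23603 = 8·13^0 + 8·13^1 + 9·13^2 + 10·13^3
  c_3 = 18078 = 8·13^0 + 12·13^1 + 2·13^2 + 8·13^3
  c_4 = 8037 = 3·13^0 + 7·13^1 + 8·13^2 + 3·13^3
  c_5 = 26627 = 3·13^0 + 7·13^1 + 1·13^2 + 12·13^3
  c_6 = 12037 = 12·13^0 + 2·13^1 + 6·13^2 + 5·13^3
λ_0 = (8, 8, 8, 3, 3, 12)
λ_1 = (6, 8, 12, 7, 7, 2)
λ_2 = (6, 9, 2, 8, 1, 6)
λ_3 = (12, 10, 8, 3, 12, 5)

((8, 8, 8, 3, 3, 12), (6, 8, 12, 7, 7, 2), (6, 9, 2, 8, 1, 6), (12, 10, 8, 3, 12, 5))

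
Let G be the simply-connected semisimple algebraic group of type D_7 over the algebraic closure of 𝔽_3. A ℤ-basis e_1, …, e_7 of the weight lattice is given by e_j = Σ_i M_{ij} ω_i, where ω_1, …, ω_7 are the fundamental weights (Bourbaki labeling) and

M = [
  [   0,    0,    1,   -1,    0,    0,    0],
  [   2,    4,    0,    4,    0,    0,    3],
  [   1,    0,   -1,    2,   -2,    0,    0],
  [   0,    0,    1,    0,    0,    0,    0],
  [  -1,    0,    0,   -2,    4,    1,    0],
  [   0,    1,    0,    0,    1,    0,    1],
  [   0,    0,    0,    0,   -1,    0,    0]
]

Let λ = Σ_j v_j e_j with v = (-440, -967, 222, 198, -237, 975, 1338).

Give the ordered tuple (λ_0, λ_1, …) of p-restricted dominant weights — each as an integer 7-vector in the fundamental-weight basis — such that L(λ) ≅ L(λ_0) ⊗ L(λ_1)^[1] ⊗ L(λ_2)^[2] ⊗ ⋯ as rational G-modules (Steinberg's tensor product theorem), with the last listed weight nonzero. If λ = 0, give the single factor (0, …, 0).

In the fundamental-weight basis, λ has coordinates c = M·v (v = (-440, -967, 222, 198, -237, 975, 1338)):
  c_1 = (0)·(-440) + (0)·(-967) + (1)·(222) + (-1)·(198) + (0)·(-237) + (0)·(975) + (0)·(1338) = 24
  c_2 = (2)·(-440) + (4)·(-967) + (0)·(222) + (4)·(198) + (0)·(-237) + (0)·(975) + (3)·(1338) = 58
  c_3 = (1)·(-440) + (0)·(-967) + (-1)·(222) + (2)·(198) + (-2)·(-237) + (0)·(975) + (0)·(1338) = 208
  c_4 = (0)·(-440) + (0)·(-967) + (1)·(222) + (0)·(198) + (0)·(-237) + (0)·(975) + (0)·(1338) = 222
  c_5 = (-1)·(-440) + (0)·(-967) + (0)·(222) + (-2)·(198) + (4)·(-237) + (1)·(975) + (0)·(1338) = 71
  c_6 = (0)·(-440) + (1)·(-967) + (0)·(222) + (0)·(198) + (1)·(-237) + (0)·(975) + (1)·(1338) = 134
  c_7 = (0)·(-440) + (0)·(-967) + (0)·(222) + (0)·(198) + (-1)·(-237) + (0)·(975) + (0)·(1338) = 237
Writing each c_i in base p = 3:
  c_1 = 24 = 0·3^0 + 2·3^1 + 2·3^2
  c_2 = 58 = 1·3^0 + 1·3^1 + 0·3^2 + 2·3^3
  c_3 = 208 = 1·3^0 + 0·3^1 + 2·3^2 + 1·3^3 + 2·3^4
  c_4 = 222 = 0·3^0 + 2·3^1 + 0·3^2 + 2·3^3 + 2·3^4
  c_5 = 71 = 2·3^0 + 2·3^1 + 1·3^2 + 2·3^3
  c_6 = 134 = 2·3^0 + 2·3^1 + 2·3^2 + 1·3^3 + 1·3^4
  c_7 = 237 = 0·3^0 + 1·3^1 + 2·3^2 + 2·3^3 + 2·3^4
λ_0 = (0, 1, 1, 0, 2, 2, 0)
λ_1 = (2, 1, 0, 2, 2, 2, 1)
λ_2 = (2, 0, 2, 0, 1, 2, 2)
λ_3 = (0, 2, 1, 2, 2, 1, 2)
λ_4 = (0, 0, 2, 2, 0, 1, 2)

((0, 1, 1, 0, 2, 2, 0), (2, 1, 0, 2, 2, 2, 1), (2, 0, 2, 0, 1, 2, 2), (0, 2, 1, 2, 2, 1, 2), (0, 0, 2, 2, 0, 1, 2))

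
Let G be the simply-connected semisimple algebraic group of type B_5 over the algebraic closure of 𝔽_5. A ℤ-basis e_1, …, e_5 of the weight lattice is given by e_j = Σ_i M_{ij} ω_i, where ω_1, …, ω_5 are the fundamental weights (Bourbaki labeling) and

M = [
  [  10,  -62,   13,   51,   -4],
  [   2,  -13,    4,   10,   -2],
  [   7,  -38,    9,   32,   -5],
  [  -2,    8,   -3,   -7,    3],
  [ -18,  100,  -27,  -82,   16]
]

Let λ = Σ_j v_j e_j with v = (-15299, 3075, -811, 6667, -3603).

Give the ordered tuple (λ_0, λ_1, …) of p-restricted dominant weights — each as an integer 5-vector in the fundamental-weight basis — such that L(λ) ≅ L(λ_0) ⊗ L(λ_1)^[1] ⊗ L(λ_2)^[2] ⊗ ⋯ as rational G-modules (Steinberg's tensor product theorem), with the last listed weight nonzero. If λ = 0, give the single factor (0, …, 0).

((1, 4, 2, 3, 2), (4, 1, 3, 0, 2), (4, 2, 4, 1, 2), (1, 0, 0, 1, 3))

In the fundamental-weight basis, λ has coordinates c = M·v (v = (-15299, 3075, -811, 6667, -3603)):
  c_1 = 10*-15299 + -62*3075 + 13*-811 + 51*6667 + -4*-3603 = 246
  c_2 = 2*-15299 + -13*3075 + 4*-811 + 10*6667 + -2*-3603 = 59
  c_3 = 7*-15299 + -38*3075 + 9*-811 + 32*6667 + -5*-3603 = 117
  c_4 = -2*-15299 + 8*3075 + -3*-811 + -7*6667 + 3*-3603 = 153
  c_5 = -18*-15299 + 100*3075 + -27*-811 + -82*6667 + 16*-3603 = 437
Base-5 expansion of each c_i:
  c_1 = 246 = 1·5^0 + 4·5^1 + 4·5^2 + 1·5^3
  c_2 = 59 = 4·5^0 + 1·5^1 + 2·5^2
  c_3 = 117 = 2·5^0 + 3·5^1 + 4·5^2
  c_4 = 153 = 3·5^0 + 0·5^1 + 1·5^2 + 1·5^3
  c_5 = 437 = 2·5^0 + 2·5^1 + 2·5^2 + 3·5^3
Factor λ_0 = (1, 4, 2, 3, 2)
Factor λ_1 = (4, 1, 3, 0, 2)
Factor λ_2 = (4, 2, 4, 1, 2)
Factor λ_3 = (1, 0, 0, 1, 3)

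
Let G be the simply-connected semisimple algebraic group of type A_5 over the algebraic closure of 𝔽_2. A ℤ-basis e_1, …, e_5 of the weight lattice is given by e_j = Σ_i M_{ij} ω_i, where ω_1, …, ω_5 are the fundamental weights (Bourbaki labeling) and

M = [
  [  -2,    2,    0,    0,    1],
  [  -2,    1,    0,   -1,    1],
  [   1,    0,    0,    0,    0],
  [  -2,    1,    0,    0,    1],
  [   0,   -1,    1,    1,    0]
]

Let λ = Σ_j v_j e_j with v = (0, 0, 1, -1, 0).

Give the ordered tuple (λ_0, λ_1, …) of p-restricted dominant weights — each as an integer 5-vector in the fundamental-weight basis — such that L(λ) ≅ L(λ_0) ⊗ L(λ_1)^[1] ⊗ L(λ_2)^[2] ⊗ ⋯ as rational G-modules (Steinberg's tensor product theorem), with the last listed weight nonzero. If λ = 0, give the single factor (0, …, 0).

Converting to the ω-basis (c_i = row i of M dotted with v = (0, 0, 1, -1, 0)):
  c_1 = -2*0 + 2*0 + 0*1 + 0*-1 + 1*0 = 0
  c_2 = -2*0 + 1*0 + 0*1 + -1*-1 + 1*0 = 1
  c_3 = 1*0 + 0*0 + 0*1 + 0*-1 + 0*0 = 0
  c_4 = -2*0 + 1*0 + 0*1 + 0*-1 + 1*0 = 0
  c_5 = 0*0 + -1*0 + 1*1 + 1*-1 + 0*0 = 0
Base-2 expansion of each c_i:
  c_1 = 0
  c_2 = 1 = 1·2^0
  c_3 = 0
  c_4 = 0
  c_5 = 0
Factor λ_0 = (0, 1, 0, 0, 0)

((0, 1, 0, 0, 0),)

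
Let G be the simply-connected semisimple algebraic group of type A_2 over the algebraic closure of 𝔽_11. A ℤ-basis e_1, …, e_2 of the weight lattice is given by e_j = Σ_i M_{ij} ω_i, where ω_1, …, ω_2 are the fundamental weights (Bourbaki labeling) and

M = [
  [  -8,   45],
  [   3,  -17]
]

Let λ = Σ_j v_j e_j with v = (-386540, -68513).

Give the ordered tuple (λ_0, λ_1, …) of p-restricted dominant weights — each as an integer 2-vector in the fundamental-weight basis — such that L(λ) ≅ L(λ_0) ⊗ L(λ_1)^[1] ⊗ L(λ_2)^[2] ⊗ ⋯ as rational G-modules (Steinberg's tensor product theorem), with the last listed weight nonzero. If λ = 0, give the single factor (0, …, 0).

Converting to the ω-basis (c_i = row i of M dotted with v = (-386540, -68513)):
  c_1 = -8*-386540 + 45*-68513 = 9235
  c_2 = 3*-386540 + -17*-68513 = 5101
Expand coordinatewise in base 11:
  c_1 = 9235 = 6·11^0 + 3·11^1 + 10·11^2 + 6·11^3
  c_2 = 5101 = 8·11^0 + 1·11^1 + 9·11^2 + 3·11^3
Factor λ_0 = (6, 8)
Factor λ_1 = (3, 1)
Factor λ_2 = (10, 9)
Factor λ_3 = (6, 3)

((6, 8), (3, 1), (10, 9), (6, 3))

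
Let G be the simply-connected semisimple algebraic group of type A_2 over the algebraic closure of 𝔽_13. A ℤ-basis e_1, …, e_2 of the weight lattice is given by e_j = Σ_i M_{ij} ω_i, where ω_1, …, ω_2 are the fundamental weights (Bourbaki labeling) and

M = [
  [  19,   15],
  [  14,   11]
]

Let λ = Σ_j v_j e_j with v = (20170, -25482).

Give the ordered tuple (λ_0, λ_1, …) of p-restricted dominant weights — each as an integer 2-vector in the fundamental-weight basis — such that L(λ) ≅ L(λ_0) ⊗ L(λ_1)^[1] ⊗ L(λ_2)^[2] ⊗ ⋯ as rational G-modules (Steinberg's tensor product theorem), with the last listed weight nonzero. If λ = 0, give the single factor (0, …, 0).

Converting to the ω-basis (c_i = row i of M dotted with v = (20170, -25482)):
  c_1 = (19)·(20170) + (15)·(-25482) = 1000
  c_2 = (14)·(20170) + (11)·(-25482) = 2078
p = 13; digits c_i = Σ_j d_{ij}·13^j, 0 ≤ d_{ij} < 13:
  c_1 = 1000 = 12·13^0 + 11·13^1 + 5·13^2
  c_2 = 2078 = 11·13^0 + 3·13^1 + 12·13^2
Factor λ_0 = (12, 11)
Factor λ_1 = (11, 3)
Factor λ_2 = (5, 12)

((12, 11), (11, 3), (5, 12))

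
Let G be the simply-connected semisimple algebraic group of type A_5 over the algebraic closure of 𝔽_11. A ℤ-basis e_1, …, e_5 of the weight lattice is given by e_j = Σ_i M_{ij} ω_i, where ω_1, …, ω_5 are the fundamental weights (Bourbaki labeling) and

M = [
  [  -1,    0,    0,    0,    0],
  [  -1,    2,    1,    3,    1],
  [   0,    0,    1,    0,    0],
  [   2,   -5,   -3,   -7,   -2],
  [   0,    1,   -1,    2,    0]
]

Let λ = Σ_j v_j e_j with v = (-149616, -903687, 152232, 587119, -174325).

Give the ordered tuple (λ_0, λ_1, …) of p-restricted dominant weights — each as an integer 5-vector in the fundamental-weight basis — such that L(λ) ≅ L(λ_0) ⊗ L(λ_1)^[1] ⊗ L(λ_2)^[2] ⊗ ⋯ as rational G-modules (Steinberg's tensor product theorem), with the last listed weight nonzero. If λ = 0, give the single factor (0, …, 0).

((5, 7, 3, 4, 3), (5, 6, 1, 10, 9), (4, 2, 4, 10, 9), (2, 6, 4, 0, 0), (10, 5, 10, 0, 8))

ω-coordinates c = M·v, v = (-149616, -903687, 152232, 587119, -174325):
  c_1 = (-1)·(-149616) + (0)·(-903687) + 0·152232 + 0·587119 + (0)·(-174325) = 149616
  c_2 = (-1)·(-149616) + (2)·(-903687) + 1·152232 + 3·587119 + (1)·(-174325) = 81506
  c_3 = (0)·(-149616) + (0)·(-903687) + 1·152232 + 0·587119 + (0)·(-174325) = 152232
  c_4 = (2)·(-149616) + (-5)·(-903687) + (-3)·(152232) + (-7)·(587119) + (-2)·(-174325) = 1324
  c_5 = (0)·(-149616) + (1)·(-903687) + (-1)·(152232) + 2·587119 + (0)·(-174325) = 118319
Base-11 expansion of each c_i:
  c_1 = 149616 = 5·11^0 + 5·11^1 + 4·11^2 + 2·11^3 + 10·11^4
  c_2 = 81506 = 7·11^0 + 6·11^1 + 2·11^2 + 6·11^3 + 5·11^4
  c_3 = 152232 = 3·11^0 + 1·11^1 + 4·11^2 + 4·11^3 + 10·11^4
  c_4 = 1324 = 4·11^0 + 10·11^1 + 10·11^2
  c_5 = 118319 = 3·11^0 + 9·11^1 + 9·11^2 + 0·11^3 + 8·11^4
Factor λ_0 = (5, 7, 3, 4, 3)
Factor λ_1 = (5, 6, 1, 10, 9)
Factor λ_2 = (4, 2, 4, 10, 9)
Factor λ_3 = (2, 6, 4, 0, 0)
Factor λ_4 = (10, 5, 10, 0, 8)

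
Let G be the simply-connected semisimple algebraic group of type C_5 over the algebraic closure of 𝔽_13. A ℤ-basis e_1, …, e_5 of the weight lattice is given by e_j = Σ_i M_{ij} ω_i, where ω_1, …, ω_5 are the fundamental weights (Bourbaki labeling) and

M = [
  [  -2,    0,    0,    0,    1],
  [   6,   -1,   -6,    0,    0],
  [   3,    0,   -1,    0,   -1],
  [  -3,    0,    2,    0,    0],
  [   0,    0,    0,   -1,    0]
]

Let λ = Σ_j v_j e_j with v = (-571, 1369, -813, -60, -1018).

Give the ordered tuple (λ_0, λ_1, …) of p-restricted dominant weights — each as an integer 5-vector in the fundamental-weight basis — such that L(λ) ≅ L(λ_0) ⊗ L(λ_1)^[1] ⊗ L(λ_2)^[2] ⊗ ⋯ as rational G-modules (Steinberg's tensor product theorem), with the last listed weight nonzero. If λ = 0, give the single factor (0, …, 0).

((7, 5, 1, 9, 8), (9, 6, 9, 6, 4))

ω-coordinates c = M·v, v = (-571, 1369, -813, -60, -1018):
  c_1 = -2*-571 + 0*1369 + 0*-813 + 0*-60 + 1*-1018 = 124
  c_2 = 6*-571 + -1*1369 + -6*-813 + 0*-60 + 0*-1018 = 83
  c_3 = 3*-571 + 0*1369 + -1*-813 + 0*-60 + -1*-1018 = 118
  c_4 = -3*-571 + 0*1369 + 2*-813 + 0*-60 + 0*-1018 = 87
  c_5 = 0*-571 + 0*1369 + 0*-813 + -1*-60 + 0*-1018 = 60
Expand coordinatewise in base 13:
  c_1 = 124 = 7·13^0 + 9·13^1
  c_2 = 83 = 5·13^0 + 6·13^1
  c_3 = 118 = 1·13^0 + 9·13^1
  c_4 = 87 = 9·13^0 + 6·13^1
  c_5 = 60 = 8·13^0 + 4·13^1
λ_0 = (7, 5, 1, 9, 8)
λ_1 = (9, 6, 9, 6, 4)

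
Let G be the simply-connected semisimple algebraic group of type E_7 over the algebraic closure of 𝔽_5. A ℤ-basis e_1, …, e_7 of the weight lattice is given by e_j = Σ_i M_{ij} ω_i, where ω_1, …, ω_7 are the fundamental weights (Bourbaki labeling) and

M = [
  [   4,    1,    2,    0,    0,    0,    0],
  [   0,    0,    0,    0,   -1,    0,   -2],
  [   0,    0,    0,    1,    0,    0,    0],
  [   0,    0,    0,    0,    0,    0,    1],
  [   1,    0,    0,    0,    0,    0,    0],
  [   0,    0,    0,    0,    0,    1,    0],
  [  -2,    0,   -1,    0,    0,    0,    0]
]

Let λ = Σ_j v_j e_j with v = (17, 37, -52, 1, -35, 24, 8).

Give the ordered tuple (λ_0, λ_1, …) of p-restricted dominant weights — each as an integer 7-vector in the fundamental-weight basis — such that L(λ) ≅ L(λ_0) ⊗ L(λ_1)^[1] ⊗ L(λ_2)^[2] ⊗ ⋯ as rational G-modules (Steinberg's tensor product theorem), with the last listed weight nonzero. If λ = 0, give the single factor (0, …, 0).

Change of basis e → ω: c = M·v where v = (17, 37, -52, 1, -35, 24, 8):
  c_1 = 4·17 + 1·37 + (2)·(-52) + 0·1 + (0)·(-35) + 0·24 + 0·8 = 1
  c_2 = 0·17 + 0·37 + (0)·(-52) + 0·1 + (-1)·(-35) + 0·24 + (-2)·(8) = 19
  c_3 = 0·17 + 0·37 + (0)·(-52) + 1·1 + (0)·(-35) + 0·24 + 0·8 = 1
  c_4 = 0·17 + 0·37 + (0)·(-52) + 0·1 + (0)·(-35) + 0·24 + 1·8 = 8
  c_5 = 1·17 + 0·37 + (0)·(-52) + 0·1 + (0)·(-35) + 0·24 + 0·8 = 17
  c_6 = 0·17 + 0·37 + (0)·(-52) + 0·1 + (0)·(-35) + 1·24 + 0·8 = 24
  c_7 = (-2)·(17) + 0·37 + (-1)·(-52) + 0·1 + (0)·(-35) + 0·24 + 0·8 = 18
Writing each c_i in base p = 5:
  c_1 = 1 = 1·5^0
  c_2 = 19 = 4·5^0 + 3·5^1
  c_3 = 1 = 1·5^0
  c_4 = 8 = 3·5^0 + 1·5^1
  c_5 = 17 = 2·5^0 + 3·5^1
  c_6 = 24 = 4·5^0 + 4·5^1
  c_7 = 18 = 3·5^0 + 3·5^1
λ_0 = (1, 4, 1, 3, 2, 4, 3)
λ_1 = (0, 3, 0, 1, 3, 4, 3)

((1, 4, 1, 3, 2, 4, 3), (0, 3, 0, 1, 3, 4, 3))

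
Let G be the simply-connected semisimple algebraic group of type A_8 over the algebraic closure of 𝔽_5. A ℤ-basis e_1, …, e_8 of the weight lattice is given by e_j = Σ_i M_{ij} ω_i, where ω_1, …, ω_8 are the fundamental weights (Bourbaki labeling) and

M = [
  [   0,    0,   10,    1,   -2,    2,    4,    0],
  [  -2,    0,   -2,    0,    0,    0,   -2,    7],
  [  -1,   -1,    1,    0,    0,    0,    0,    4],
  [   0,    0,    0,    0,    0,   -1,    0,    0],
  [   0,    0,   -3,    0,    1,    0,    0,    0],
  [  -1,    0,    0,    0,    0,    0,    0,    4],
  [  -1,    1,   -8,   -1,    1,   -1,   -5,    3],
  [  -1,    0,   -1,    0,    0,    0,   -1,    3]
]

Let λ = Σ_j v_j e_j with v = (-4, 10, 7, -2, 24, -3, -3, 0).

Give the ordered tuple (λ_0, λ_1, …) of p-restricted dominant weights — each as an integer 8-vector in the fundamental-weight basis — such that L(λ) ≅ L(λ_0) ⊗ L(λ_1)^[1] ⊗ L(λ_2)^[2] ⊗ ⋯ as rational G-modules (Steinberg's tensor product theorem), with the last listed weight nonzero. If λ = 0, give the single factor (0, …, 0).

((2, 0, 1, 3, 3, 4, 2, 0),)

ω-coordinates c = M·v, v = (-4, 10, 7, -2, 24, -3, -3, 0):
  c_1 = (0)·(-4) + 0·10 + 10·7 + (1)·(-2) + (-2)·(24) + (2)·(-3) + (4)·(-3) + 0·0 = 2
  c_2 = (-2)·(-4) + 0·10 + (-2)·(7) + (0)·(-2) + 0·24 + (0)·(-3) + (-2)·(-3) + 7·0 = 0
  c_3 = (-1)·(-4) + (-1)·(10) + 1·7 + (0)·(-2) + 0·24 + (0)·(-3) + (0)·(-3) + 4·0 = 1
  c_4 = (0)·(-4) + 0·10 + 0·7 + (0)·(-2) + 0·24 + (-1)·(-3) + (0)·(-3) + 0·0 = 3
  c_5 = (0)·(-4) + 0·10 + (-3)·(7) + (0)·(-2) + 1·24 + (0)·(-3) + (0)·(-3) + 0·0 = 3
  c_6 = (-1)·(-4) + 0·10 + 0·7 + (0)·(-2) + 0·24 + (0)·(-3) + (0)·(-3) + 4·0 = 4
  c_7 = (-1)·(-4) + 1·10 + (-8)·(7) + (-1)·(-2) + 1·24 + (-1)·(-3) + (-5)·(-3) + 3·0 = 2
  c_8 = (-1)·(-4) + 0·10 + (-1)·(7) + (0)·(-2) + 0·24 + (0)·(-3) + (-1)·(-3) + 3·0 = 0
p = 5; digits c_i = Σ_j d_{ij}·5^j, 0 ≤ d_{ij} < 5:
  c_1 = 2 = 2·5^0
  c_2 = 0
  c_3 = 1 = 1·5^0
  c_4 = 3 = 3·5^0
  c_5 = 3 = 3·5^0
  c_6 = 4 = 4·5^0
  c_7 = 2 = 2·5^0
  c_8 = 0
p-restricted factor λ_0 = (2, 0, 1, 3, 3, 4, 2, 0)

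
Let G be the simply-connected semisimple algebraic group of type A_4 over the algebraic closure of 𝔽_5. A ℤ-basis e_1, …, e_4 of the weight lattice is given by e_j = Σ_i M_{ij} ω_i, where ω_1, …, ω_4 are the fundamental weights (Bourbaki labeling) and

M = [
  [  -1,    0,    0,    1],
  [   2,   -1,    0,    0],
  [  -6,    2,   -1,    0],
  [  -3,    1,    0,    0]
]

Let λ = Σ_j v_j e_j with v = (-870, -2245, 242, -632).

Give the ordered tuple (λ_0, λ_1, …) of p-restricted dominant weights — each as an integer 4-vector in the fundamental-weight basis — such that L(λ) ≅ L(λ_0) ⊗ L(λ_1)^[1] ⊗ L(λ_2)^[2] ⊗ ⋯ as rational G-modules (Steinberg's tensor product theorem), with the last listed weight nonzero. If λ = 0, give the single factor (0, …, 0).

((3, 0, 3, 0), (2, 1, 2, 3), (4, 0, 4, 4), (1, 4, 3, 2))

Change of basis e → ω: c = M·v where v = (-870, -2245, 242, -632):
  c_1 = (-1)·(-870) + (0)·(-2245) + 0·242 + (1)·(-632) = 238
  c_2 = (2)·(-870) + (-1)·(-2245) + 0·242 + (0)·(-632) = 505
  c_3 = (-6)·(-870) + (2)·(-2245) + (-1)·(242) + (0)·(-632) = 488
  c_4 = (-3)·(-870) + (1)·(-2245) + 0·242 + (0)·(-632) = 365
p = 5; digits c_i = Σ_j d_{ij}·5^j, 0 ≤ d_{ij} < 5:
  c_1 = 238 = 3·5^0 + 2·5^1 + 4·5^2 + 1·5^3
  c_2 = 505 = 0·5^0 + 1·5^1 + 0·5^2 + 4·5^3
  c_3 = 488 = 3·5^0 + 2·5^1 + 4·5^2 + 3·5^3
  c_4 = 365 = 0·5^0 + 3·5^1 + 4·5^2 + 2·5^3
Factor λ_0 = (3, 0, 3, 0)
Factor λ_1 = (2, 1, 2, 3)
Factor λ_2 = (4, 0, 4, 4)
Factor λ_3 = (1, 4, 3, 2)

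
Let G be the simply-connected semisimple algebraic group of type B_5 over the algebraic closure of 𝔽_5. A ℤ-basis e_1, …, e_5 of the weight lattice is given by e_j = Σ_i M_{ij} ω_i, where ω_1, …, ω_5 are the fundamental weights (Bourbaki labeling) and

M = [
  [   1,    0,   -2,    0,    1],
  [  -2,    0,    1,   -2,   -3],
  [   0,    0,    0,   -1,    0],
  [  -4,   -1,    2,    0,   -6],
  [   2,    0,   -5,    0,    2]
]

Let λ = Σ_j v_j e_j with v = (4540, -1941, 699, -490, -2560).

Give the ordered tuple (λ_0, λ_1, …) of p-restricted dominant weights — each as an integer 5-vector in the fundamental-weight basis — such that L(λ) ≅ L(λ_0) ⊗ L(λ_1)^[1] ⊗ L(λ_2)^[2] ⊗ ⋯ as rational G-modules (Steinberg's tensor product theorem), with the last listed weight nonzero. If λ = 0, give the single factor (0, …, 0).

((2, 4, 0, 4, 0), (1, 0, 3, 2, 3), (3, 1, 4, 1, 3), (4, 2, 3, 4, 3))

Compute c_i = Σ_j M_{ij} v_j with v = (4540, -1941, 699, -490, -2560):
  c_1 = (1)·(4540) + (0)·(-1941) + (-2)·(699) + (0)·(-490) + (1)·(-2560) = 582
  c_2 = (-2)·(4540) + (0)·(-1941) + (1)·(699) + (-2)·(-490) + (-3)·(-2560) = 279
  c_3 = (0)·(4540) + (0)·(-1941) + (0)·(699) + (-1)·(-490) + (0)·(-2560) = 490
  c_4 = (-4)·(4540) + (-1)·(-1941) + (2)·(699) + (0)·(-490) + (-6)·(-2560) = 539
  c_5 = (2)·(4540) + (0)·(-1941) + (-5)·(699) + (0)·(-490) + (2)·(-2560) = 465
Base-5 expansion of each c_i:
  c_1 = 582 = 2·5^0 + 1·5^1 + 3·5^2 + 4·5^3
  c_2 = 279 = 4·5^0 + 0·5^1 + 1·5^2 + 2·5^3
  c_3 = 490 = 0·5^0 + 3·5^1 + 4·5^2 + 3·5^3
  c_4 = 539 = 4·5^0 + 2·5^1 + 1·5^2 + 4·5^3
  c_5 = 465 = 0·5^0 + 3·5^1 + 3·5^2 + 3·5^3
λ_0 = (2, 4, 0, 4, 0)
λ_1 = (1, 0, 3, 2, 3)
λ_2 = (3, 1, 4, 1, 3)
λ_3 = (4, 2, 3, 4, 3)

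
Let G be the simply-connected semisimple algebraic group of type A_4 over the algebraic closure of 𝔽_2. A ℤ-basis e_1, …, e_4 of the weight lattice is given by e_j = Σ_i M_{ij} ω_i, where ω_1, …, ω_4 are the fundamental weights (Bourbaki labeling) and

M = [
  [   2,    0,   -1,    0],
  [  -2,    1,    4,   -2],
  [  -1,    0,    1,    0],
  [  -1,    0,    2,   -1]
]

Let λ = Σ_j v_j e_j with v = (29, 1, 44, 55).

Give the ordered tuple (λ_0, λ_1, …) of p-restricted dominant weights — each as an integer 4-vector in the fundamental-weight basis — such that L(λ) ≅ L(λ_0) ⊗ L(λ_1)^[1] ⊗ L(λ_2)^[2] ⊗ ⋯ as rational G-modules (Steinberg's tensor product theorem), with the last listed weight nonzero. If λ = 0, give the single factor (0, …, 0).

In the fundamental-weight basis, λ has coordinates c = M·v (v = (29, 1, 44, 55)):
  c_1 = 2*29 + 0*1 + -1*44 + 0*55 = 14
  c_2 = -2*29 + 1*1 + 4*44 + -2*55 = 9
  c_3 = -1*29 + 0*1 + 1*44 + 0*55 = 15
  c_4 = -1*29 + 0*1 + 2*44 + -1*55 = 4
Writing each c_i in base p = 2:
  c_1 = 14 = 0·2^0 + 1·2^1 + 1·2^2 + 1·2^3
  c_2 = 9 = 1·2^0 + 0·2^1 + 0·2^2 + 1·2^3
  c_3 = 15 = 1·2^0 + 1·2^1 + 1·2^2 + 1·2^3
  c_4 = 4 = 0·2^0 + 0·2^1 + 1·2^2
Factor λ_0 = (0, 1, 1, 0)
Factor λ_1 = (1, 0, 1, 0)
Factor λ_2 = (1, 0, 1, 1)
Factor λ_3 = (1, 1, 1, 0)

((0, 1, 1, 0), (1, 0, 1, 0), (1, 0, 1, 1), (1, 1, 1, 0))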